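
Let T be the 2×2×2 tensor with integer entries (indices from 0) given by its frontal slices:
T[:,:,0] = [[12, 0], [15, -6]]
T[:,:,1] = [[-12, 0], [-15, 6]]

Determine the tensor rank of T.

Lower bound: in the mode-1 unfolding of T (rows indexed by i, columns by (j,k)) the 2×2 minor on rows i ∈ {0, 1}, columns (j,k) ∈ {(0,0), (1,0)} is det [[12, 0], [15, -6]] = -72 ≠ 0, so that unfolding has rank ≥ 2 and hence rank(T) ≥ 2 (CP rank is at least every unfolding rank, though it can be larger).
Upper bound: T[:,:,k] = c[k]·M for every slice, with c = (1, -1) and M = [[12, 0], [15, -6]] (rows i, columns j).
Splitting M by its rows (i = 0, 1), M = (1, 0)(12, 0)ᵀ + (0, 1)(15, -6)ᵀ.
Hence T = (1, 0) ⊗ (12, 0) ⊗ (1, -1) + (0, 1) ⊗ (15, -6) ⊗ (1, -1), so rank(T) ≤ 2.
These bounds meet, so rank(T) = 2.

2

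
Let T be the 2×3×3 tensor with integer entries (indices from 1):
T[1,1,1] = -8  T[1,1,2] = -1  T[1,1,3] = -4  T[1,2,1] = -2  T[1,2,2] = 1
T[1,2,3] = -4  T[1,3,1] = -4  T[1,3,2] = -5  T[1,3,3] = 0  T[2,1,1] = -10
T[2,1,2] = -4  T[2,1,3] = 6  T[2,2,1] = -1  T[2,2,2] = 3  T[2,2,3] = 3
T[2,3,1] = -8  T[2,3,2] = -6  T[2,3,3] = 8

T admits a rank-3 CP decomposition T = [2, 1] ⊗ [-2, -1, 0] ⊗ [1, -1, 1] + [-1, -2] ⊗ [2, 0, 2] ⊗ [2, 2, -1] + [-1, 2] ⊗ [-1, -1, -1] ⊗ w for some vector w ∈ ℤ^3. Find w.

Subtract the known terms from T to get the rank-1 residual R = [-1, 2] ⊗ [-1, -1, -1] ⊗ w, so R[i,j,k] = a[i]·b[j]·w[k]. Pick indices with nonzero a[1]·b[1] = (-1)·(-1) = 1. Only the fibre through (1,1,·) is needed: R[1,1,:] = T[1,1,:] − Σₗ aₗ[1]bₗ[1]cₗ = [-8, -1, -4] − (2)·(-2)·[1, -1, 1] − (-1)·(2)·[2, 2, -1] = [0, -1, -2]. Then w[k] = R[1,1,k] / 1 for each k, giving w = [0, -1, -2] / 1 = [0, -1, -2].

w = [0, -1, -2]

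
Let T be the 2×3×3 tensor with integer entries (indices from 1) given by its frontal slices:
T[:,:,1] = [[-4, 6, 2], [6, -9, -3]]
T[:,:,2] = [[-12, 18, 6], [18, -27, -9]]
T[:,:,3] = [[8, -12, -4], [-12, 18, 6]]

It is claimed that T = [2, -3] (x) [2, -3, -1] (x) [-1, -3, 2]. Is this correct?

Yes

Reconstruct entrywise from the claimed factors. For example, T[2,1,2] = 18 and Σₗ aₗ[2]bₗ[1]cₗ[2] = (-3)·(2)·(-3) = 18; checking all 18 entries, every one matches. The claim holds.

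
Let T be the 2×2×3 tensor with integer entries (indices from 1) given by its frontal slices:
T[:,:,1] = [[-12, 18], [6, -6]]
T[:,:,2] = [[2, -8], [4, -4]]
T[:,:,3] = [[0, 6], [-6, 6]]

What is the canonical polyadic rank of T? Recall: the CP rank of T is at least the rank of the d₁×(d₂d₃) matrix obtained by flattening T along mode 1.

2

Lower bound: the mode-2 unfolding of T (rows indexed by j, columns by (i,k) = (1,1), (1,2), (1,3), (2,1), (2,2), (2,3)) is [[-12, 2, 0, 6, 4, -6], [18, -8, 6, -6, -4, 6]].
There the 2×2 minor on rows j ∈ {1, 2}, columns (i,k) ∈ {(1,1), (1,2)} is det [[-12, 2], [18, -8]] = 60 ≠ 0, so this unfolding has rank ≥ 2; CP rank is at least every unfolding rank, so rank(T) ≥ 2. (This is only a lower bound: in general the CP rank may exceed every unfolding rank, so we still need to exhibit 2 rank-1 terms summing to T.)
Upper bound — finding two terms. Write S_k = T[:,:,k] for the frontal slices: S₁ = [[-12, 18], [6, -6]], S₂ = [[2, -8], [4, -4]], S₃ = [[0, 6], [-6, 6]].
If T = a₁ ∘ b₁ ∘ c₁ + a₂ ∘ b₂ ∘ c₂ then each S_k = c₁[k]·a₁b₁ᵀ + c₂[k]·a₂b₂ᵀ. S₁ and S₂ are linearly independent, so a₁b₁ᵀ and a₂b₂ᵀ must span the same plane of matrices: they are the rank-1 matrices of the form x·S₁ + y·S₂.
det(x·S₁ + y·S₂) is −36·x² + 12·xy + 24·y² = (-12)·(3·x + 2·y)(x − y), vanishing at (x:y) = (2:-3) and (1:1).
M₁ = 2·S₁ − 3·S₂ = [[-30, 60], [0, 0]] = (-30)·(1, 0)(1, -2)ᵀ and M₂ = S₁ + S₂ = [[-10, 10], [10, -10]] = (-10)·(1, -1)(1, -1)ᵀ, so take a₁ = (1, 0), b₁ = (1, -2), a₂ = (1, -1), b₂ = (1, -1).
Each slice is an integer combination of E₁ = a₁b₁ᵀ and E₂ = a₂b₂ᵀ: S₁ = −6·E₁ − 6·E₂, S₂ = 6·E₁ − 4·E₂, S₃ = −6·E₁ + 6·E₂; reading off coefficients, c₁ = (-6, 6, -6) and c₂ = (-6, -4, 6).
Hence T = (1, 0) ∘ (1, -2) ∘ (-6, 6, -6) + (1, -1) ∘ (1, -1) ∘ (-6, -4, 6), so rank(T) ≤ 2.
These bounds meet, so rank(T) = 2.
Check entry T[1,2,3] = 6: (1)·(-2)·(-6) + (1)·(-1)·(6) = 6.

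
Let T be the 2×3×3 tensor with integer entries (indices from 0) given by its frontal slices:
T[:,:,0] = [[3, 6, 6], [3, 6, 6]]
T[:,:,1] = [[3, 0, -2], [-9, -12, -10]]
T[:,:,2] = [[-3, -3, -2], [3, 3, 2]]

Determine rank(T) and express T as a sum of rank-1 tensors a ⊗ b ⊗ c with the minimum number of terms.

rank(T) = 2

Lower bound: the mode-3 unfolding of T (rows indexed by k, columns by (i,j) = (0,0), (0,1), (0,2), (1,0), (1,1), (1,2)) is [[3, 6, 6, 3, 6, 6], [3, 0, -2, -9, -12, -10], [-3, -3, -2, 3, 3, 2]].
There the 2×2 minor on rows k ∈ {0, 1}, columns (i,j) ∈ {(0,0), (0,1)} is det [[3, 6], [3, 0]] = -18 ≠ 0, so this unfolding has rank ≥ 2; CP rank is at least every unfolding rank, so rank(T) ≥ 2. (Flattening ranks never certify an upper bound on CP rank; for that we must actually write T with 2 rank-1 terms.)
Upper bound — finding two terms. Write S_k = T[:,:,k] for the frontal slices: S₀ = [[3, 6, 6], [3, 6, 6]], S₁ = [[3, 0, -2], [-9, -12, -10]], S₂ = [[-3, -3, -2], [3, 3, 2]].
If T = a₁ ⊗ b₁ ⊗ c₁ + a₂ ⊗ b₂ ⊗ c₂ then each S_k = c₁[k]·a₁b₁ᵀ + c₂[k]·a₂b₂ᵀ. S₀ and S₁ are linearly independent, so a₁b₁ᵀ and a₂b₂ᵀ must span the same plane of matrices: they are the rank-1 matrices of the form x·S₀ + y·S₁.
The 2×2 minor of x·S₀ + y·S₁ on rows {0,1}, columns {0,1} is 36·xy − 36·y² = 36·(x − y)(y), vanishing at (x:y) = (1:1) and (1:0).
M₁ = S₀ + S₁ = [[6, 6, 4], [-6, -6, -4]] = 2·[1, -1][3, 3, 2]ᵀ and M₂ = S₀ = [[3, 6, 6], [3, 6, 6]] = 3·[1, 1][1, 2, 2]ᵀ, so take a₁ = [1, -1], b₁ = [3, 3, 2], a₂ = [1, 1], b₂ = [1, 2, 2].
Each slice is an integer combination of E₁ = a₁b₁ᵀ and E₂ = a₂b₂ᵀ: S₀ = 3·E₂, S₁ = 2·E₁ − 3·E₂, S₂ = −E₁; reading off coefficients, c₁ = [0, 2, -1] and c₂ = [3, -3, 0].
Hence T = [1, -1] ⊗ [3, 3, 2] ⊗ [0, 2, -1] + [1, 1] ⊗ [1, 2, 2] ⊗ [3, -3, 0], so rank(T) ≤ 2.
These bounds meet, so rank(T) = 2.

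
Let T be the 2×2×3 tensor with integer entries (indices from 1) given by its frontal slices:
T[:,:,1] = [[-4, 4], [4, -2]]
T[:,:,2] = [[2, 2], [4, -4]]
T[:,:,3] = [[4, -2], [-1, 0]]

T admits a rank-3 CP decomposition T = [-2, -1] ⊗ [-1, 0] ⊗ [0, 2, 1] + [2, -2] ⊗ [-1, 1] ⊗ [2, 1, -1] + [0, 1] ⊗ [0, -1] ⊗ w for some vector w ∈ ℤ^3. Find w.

Subtract the known terms from T to get the rank-1 residual R = [0, 1] ⊗ [0, -1] ⊗ w, so R[i,j,k] = a[i]·b[j]·w[k]. Pick indices with nonzero a[2]·b[2] = (1)·(-1) = -1. Only the fibre through (2,2,·) is needed: R[2,2,:] = T[2,2,:] − Σₗ aₗ[2]bₗ[2]cₗ = [-2, -4, 0] − (-1)·(0)·[0, 2, 1] − (-2)·(1)·[2, 1, -1] = [2, -2, -2]. Then w[k] = R[2,2,k] / -1 for each k, giving w = [2, -2, -2] / -1 = [-2, 2, 2].

w = [-2, 2, 2]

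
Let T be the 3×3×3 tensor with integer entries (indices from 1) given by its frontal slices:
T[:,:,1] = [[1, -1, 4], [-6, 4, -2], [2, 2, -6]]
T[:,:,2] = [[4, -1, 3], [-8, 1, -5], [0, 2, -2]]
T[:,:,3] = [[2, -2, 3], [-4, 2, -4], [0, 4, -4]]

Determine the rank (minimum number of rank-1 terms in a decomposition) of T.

3

Lower bound: the mode-3 unfolding of T (rows indexed by k, columns by (i,j) = (1,1), (1,2), (1,3), (2,1), (2,2), (2,3), (3,1), (3,2), (3,3)) is [[1, -1, 4, -6, 4, -2, 2, 2, -6], [4, -1, 3, -8, 1, -5, 0, 2, -2], [2, -2, 3, -4, 2, -4, 0, 4, -4]].
There the 3×3 minor on rows k ∈ {1, 2, 3}, columns (i,j) ∈ {(1,1), (1,2), (1,3)} is det [[1, -1, 4], [4, -1, 3], [2, -2, 3]] = -15 ≠ 0, so this unfolding has rank ≥ 3; CP rank is at least every unfolding rank, so rank(T) ≥ 3. (This is only a lower bound: in general the CP rank may exceed every unfolding rank, so we still need to exhibit 3 rank-1 terms summing to T.)
Upper bound: T is a sum of 3 rank-1 terms, T = [1, -2, 0] ⊗ [2, 0, 1] ⊗ [1, 2, 1] + [1, -1, -2] ⊗ [0, 1, -1] ⊗ [-2, -1, -2] + [1, 2, -2] ⊗ [1, -1, -1] ⊗ [-1, 0, 0] (one valid choice — decompositions are not unique — normalised so each a, b is primitive with positive first nonzero entry; check it by expanding all entries), so rank(T) ≤ 3.
These bounds meet, so rank(T) = 3.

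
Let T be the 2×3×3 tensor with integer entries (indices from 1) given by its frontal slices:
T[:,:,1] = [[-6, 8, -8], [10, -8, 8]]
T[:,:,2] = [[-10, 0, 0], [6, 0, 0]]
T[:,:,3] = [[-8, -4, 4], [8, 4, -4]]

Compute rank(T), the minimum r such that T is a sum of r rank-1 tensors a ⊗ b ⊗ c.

3

Lower bound: the mode-3 unfolding of T (rows indexed by k, columns by (i,j) = (1,1), (1,2), (1,3), (2,1), (2,2), (2,3)) is [[-6, 8, -8, 10, -8, 8], [-10, 0, 0, 6, 0, 0], [-8, -4, 4, 8, 4, -4]].
There the 3×3 minor on rows k ∈ {1, 2, 3}, columns (i,j) ∈ {(1,1), (1,2), (2,1)} is det [[-6, 8, 10], [-10, 0, 6], [-8, -4, 8]] = 512 ≠ 0, so this unfolding has rank ≥ 3; CP rank is at least every unfolding rank, so rank(T) ≥ 3. (This is only a lower bound: in general the CP rank may exceed every unfolding rank, so we still need to exhibit 3 rank-1 terms summing to T.)
Upper bound: T is a sum of 3 rank-1 terms, T = [1, -1] ⊗ [0, 1, -1] ⊗ [4, -4, -8] + [1, -1] ⊗ [2, -1, 1] ⊗ [-4, -4, -4] + [1, 1] ⊗ [1, 0, 0] ⊗ [2, -2, 0] (one valid choice — decompositions are not unique — normalised so each a, b is primitive with positive first nonzero entry; check it by expanding all entries), so rank(T) ≤ 3.
These bounds meet, so rank(T) = 3.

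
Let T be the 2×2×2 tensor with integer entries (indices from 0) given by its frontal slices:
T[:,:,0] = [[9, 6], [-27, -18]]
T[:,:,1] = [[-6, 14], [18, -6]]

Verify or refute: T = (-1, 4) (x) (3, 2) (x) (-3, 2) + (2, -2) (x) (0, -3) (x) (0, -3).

No

Reconstruct entry (1,0,0) from the claimed factors: Σₗ aₗ[1]bₗ[0]cₗ[0] = (4)·(3)·(-3) + (-2)·(0)·(0) = -36, but T[1,0,0] = -27. The claim is false.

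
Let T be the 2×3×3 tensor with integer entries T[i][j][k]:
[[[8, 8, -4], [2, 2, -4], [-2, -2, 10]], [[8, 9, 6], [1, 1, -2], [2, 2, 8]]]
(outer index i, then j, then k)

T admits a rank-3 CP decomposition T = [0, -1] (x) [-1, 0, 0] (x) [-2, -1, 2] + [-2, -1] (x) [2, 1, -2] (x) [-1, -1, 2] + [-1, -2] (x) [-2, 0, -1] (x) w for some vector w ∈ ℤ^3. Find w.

w = [2, 2, 2]

Subtract the known terms from T to get the rank-1 residual R = [-1, -2] (x) [-2, 0, -1] (x) w, so R[i,j,k] = a[i]·b[j]·w[k]. Pick indices with nonzero a[0]·b[0] = (-1)·(-2) = 2. Only the fibre through (0,0,·) is needed: R[0,0,:] = T[0,0,:] − Σₗ aₗ[0]bₗ[0]cₗ = [8, 8, -4] − (0)·(-1)·[-2, -1, 2] − (-2)·(2)·[-1, -1, 2] = [4, 4, 4]. Then w[k] = R[0,0,k] / 2 for each k, giving w = [4, 4, 4] / 2 = [2, 2, 2].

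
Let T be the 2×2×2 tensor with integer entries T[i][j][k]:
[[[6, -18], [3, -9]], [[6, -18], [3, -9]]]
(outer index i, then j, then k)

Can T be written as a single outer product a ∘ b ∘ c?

Yes

If T = a ∘ b ∘ c then every fibre of T is a multiple of the corresponding factor, so read the factors off the fibres through the nonzero entry T[0,0,0] = 6.
The mode-1 fibre T[:,0,0] = [6, 6] gives a = [1, 1] (primitive direction); the mode-2 fibre T[0,:,0] = [6, 3] gives b = [2, 1]; then c[k] = T[0,0,k] / (a[0]·b[0]) = [6, -18] / 2 = [3, -9].
Expanding [1, 1] ∘ [2, 1] ∘ [3, -9] reproduces all 8 entries of T, so T = [1, 1] ∘ [2, 1] ∘ [3, -9] and rank(T) ≤ 1.
Equivalently every frontal slice T[:,:,k] is c[k] times the rank-1 matrix [1, 1] ∘ [2, 1]. So T has rank 1 (it is nonzero).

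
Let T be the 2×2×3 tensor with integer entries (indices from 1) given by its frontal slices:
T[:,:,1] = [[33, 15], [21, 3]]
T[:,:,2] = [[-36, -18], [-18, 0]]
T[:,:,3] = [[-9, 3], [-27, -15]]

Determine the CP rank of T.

Lower bound: the mode-3 unfolding of T (rows indexed by k, columns by (i,j) = (1,1), (1,2), (2,1), (2,2)) is [[33, 15, 21, 3], [-36, -18, -18, 0], [-9, 3, -27, -15]].
There the 2×2 minor on rows k ∈ {1, 2}, columns (i,j) ∈ {(1,1), (1,2)} is det [[33, 15], [-36, -18]] = -54 ≠ 0, so this unfolding has rank ≥ 2; CP rank is at least every unfolding rank, so rank(T) ≥ 2. (This is only a lower bound: in general the CP rank may exceed every unfolding rank, so we still need to exhibit 2 rank-1 terms summing to T.)
Upper bound — finding two terms. Write S_k = T[:,:,k] for the frontal slices: S₁ = [[33, 15], [21, 3]], S₂ = [[-36, -18], [-18, 0]], S₃ = [[-9, 3], [-27, -15]].
If T = a₁ ⊗ b₁ ⊗ c₁ + a₂ ⊗ b₂ ⊗ c₂ then each S_k = c₁[k]·a₁b₁ᵀ + c₂[k]·a₂b₂ᵀ. S₁ and S₂ are linearly independent, so a₁b₁ᵀ and a₂b₂ᵀ must span the same plane of matrices: they are the rank-1 matrices of the form x·S₁ + y·S₂.
det(x·S₁ + y·S₂) is −216·x² + 540·xy − 324·y² = (-108)·(2·x − 3·y)(x − y), vanishing at (x:y) = (3:2) and (1:1).
M₁ = 3·S₁ + 2·S₂ = [[27, 9], [27, 9]] = 9·(1, 1)(3, 1)ᵀ and M₂ = S₁ + S₂ = [[-3, -3], [3, 3]] = (-3)·(1, -1)(1, 1)ᵀ, so take a₁ = (1, 1), b₁ = (3, 1), a₂ = (1, -1), b₂ = (1, 1).
Each slice is an integer combination of E₁ = a₁b₁ᵀ and E₂ = a₂b₂ᵀ: S₁ = 9·E₁ + 6·E₂, S₂ = −9·E₁ − 9·E₂, S₃ = −6·E₁ + 9·E₂; reading off coefficients, c₁ = (9, -9, -6) and c₂ = (6, -9, 9).
Hence T = (1, 1) ⊗ (3, 1) ⊗ (9, -9, -6) + (1, -1) ⊗ (1, 1) ⊗ (6, -9, 9), so rank(T) ≤ 2.
These bounds meet, so rank(T) = 2.

2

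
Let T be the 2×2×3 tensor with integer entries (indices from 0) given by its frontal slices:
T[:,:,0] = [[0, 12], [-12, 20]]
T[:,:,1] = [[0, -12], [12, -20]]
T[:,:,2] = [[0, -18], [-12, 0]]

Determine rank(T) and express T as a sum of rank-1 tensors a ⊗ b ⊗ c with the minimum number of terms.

Lower bound: the mode-1 unfolding of T (rows indexed by i, columns by (j,k) = (0,0), (0,1), (0,2), (1,0), (1,1), (1,2)) is [[0, 0, 0, 12, -12, -18], [-12, 12, -12, 20, -20, 0]].
There the 2×2 minor on rows i ∈ {0, 1}, columns (j,k) ∈ {(0,0), (1,0)} is det [[0, 12], [-12, 20]] = 144 ≠ 0, so this unfolding has rank ≥ 2; CP rank is at least every unfolding rank, so rank(T) ≥ 2. (This is only a lower bound: in general the CP rank may exceed every unfolding rank, so we still need to exhibit 2 rank-1 terms summing to T.)
Upper bound — finding two terms. Write S_k = T[:,:,k] for the frontal slices: S₀ = [[0, 12], [-12, 20]], S₁ = [[0, -12], [12, -20]], S₂ = [[0, -18], [-12, 0]].
If T = a₁ ⊗ b₁ ⊗ c₁ + a₂ ⊗ b₂ ⊗ c₂ then each S_k = c₁[k]·a₁b₁ᵀ + c₂[k]·a₂b₂ᵀ. S₀ and S₂ are linearly independent, so a₁b₁ᵀ and a₂b₂ᵀ must span the same plane of matrices: they are the rank-1 matrices of the form x·S₀ + y·S₂.
det(x·S₀ + y·S₂) is 144·x² − 72·xy − 216·y² = 72·(2·x − 3·y)(x + y), vanishing at (x:y) = (3:2) and (1:-1).
M₁ = 3·S₀ + 2·S₂ = [[0, 0], [-60, 60]] = (-60)·[0, 1][1, -1]ᵀ and M₂ = S₀ − S₂ = [[0, 30], [0, 20]] = 10·[3, 2][0, 1]ᵀ, so take a₁ = [0, 1], b₁ = [1, -1], a₂ = [3, 2], b₂ = [0, 1].
Each slice is an integer combination of E₁ = a₁b₁ᵀ and E₂ = a₂b₂ᵀ: S₀ = −12·E₁ + 4·E₂, S₁ = 12·E₁ − 4·E₂, S₂ = −12·E₁ − 6·E₂; reading off coefficients, c₁ = [-12, 12, -12] and c₂ = [4, -4, -6].
Hence T = [0, 1] ⊗ [1, -1] ⊗ [-12, 12, -12] + [3, 2] ⊗ [0, 1] ⊗ [4, -4, -6], so rank(T) ≤ 2.
These bounds meet, so rank(T) = 2.
Check entry T[1,0,1] = 12: (1)·(1)·(12) + (2)·(0)·(-4) = 12.

rank(T) = 2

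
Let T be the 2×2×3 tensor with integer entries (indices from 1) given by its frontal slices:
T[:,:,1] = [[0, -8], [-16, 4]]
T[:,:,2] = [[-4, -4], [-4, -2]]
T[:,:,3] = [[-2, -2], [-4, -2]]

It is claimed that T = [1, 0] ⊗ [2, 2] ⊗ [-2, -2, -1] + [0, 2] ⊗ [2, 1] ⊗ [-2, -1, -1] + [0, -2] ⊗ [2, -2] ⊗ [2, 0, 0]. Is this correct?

Reconstruct entry (1,1,1) from the claimed factors: Σₗ aₗ[1]bₗ[1]cₗ[1] = (1)·(2)·(-2) + (0)·(2)·(-2) + (0)·(2)·(2) = -4, but T[1,1,1] = 0. The claim is false.

No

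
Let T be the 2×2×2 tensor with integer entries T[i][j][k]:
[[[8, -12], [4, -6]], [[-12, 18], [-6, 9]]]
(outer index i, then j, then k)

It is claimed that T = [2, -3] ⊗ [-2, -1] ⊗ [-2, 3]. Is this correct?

Yes

Reconstruct entrywise from the claimed factors. For example, T[1,1,1] = 9 and Σₗ aₗ[1]bₗ[1]cₗ[1] = (-3)·(-1)·(3) = 9; checking all 8 entries, every one matches. The claim holds.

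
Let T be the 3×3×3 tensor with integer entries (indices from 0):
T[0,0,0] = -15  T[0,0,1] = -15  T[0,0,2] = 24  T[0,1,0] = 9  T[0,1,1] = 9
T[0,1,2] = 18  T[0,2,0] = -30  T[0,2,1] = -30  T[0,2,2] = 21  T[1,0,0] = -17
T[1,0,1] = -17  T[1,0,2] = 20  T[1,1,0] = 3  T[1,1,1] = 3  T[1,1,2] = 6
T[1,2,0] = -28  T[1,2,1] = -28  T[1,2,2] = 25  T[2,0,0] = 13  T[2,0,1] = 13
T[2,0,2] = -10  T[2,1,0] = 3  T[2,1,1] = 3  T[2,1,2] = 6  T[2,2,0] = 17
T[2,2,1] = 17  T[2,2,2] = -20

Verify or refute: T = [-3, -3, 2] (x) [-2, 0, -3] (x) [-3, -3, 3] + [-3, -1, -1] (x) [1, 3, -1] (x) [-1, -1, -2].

Yes

Reconstruct entrywise from the claimed factors. For example, T[1,0,1] = -17 and Σₗ aₗ[1]bₗ[0]cₗ[1] = (-3)·(-2)·(-3) + (-1)·(1)·(-1) = -17; checking all 27 entries, every one matches. The claim holds.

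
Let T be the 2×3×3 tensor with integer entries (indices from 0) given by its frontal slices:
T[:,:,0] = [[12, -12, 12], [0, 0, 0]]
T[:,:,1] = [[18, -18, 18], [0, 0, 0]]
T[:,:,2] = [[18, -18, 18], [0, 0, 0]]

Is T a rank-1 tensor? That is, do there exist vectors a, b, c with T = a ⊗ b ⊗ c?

The mode-1 fibre T[:,0,0] = [12, 0] gives a = (1, 0) (primitive direction); the mode-2 fibre T[0,:,0] = [12, -12, 12] gives b = (1, -1, 1); then c[k] = T[0,0,k] / (a[0]·b[0]) = [12, 18, 18] / 1 = (12, 18, 18).
Expanding (1, 0) ⊗ (1, -1, 1) ⊗ (12, 18, 18) reproduces all 18 entries of T, so T = (1, 0) ⊗ (1, -1, 1) ⊗ (12, 18, 18) and rank(T) ≤ 1.
Equivalently every frontal slice T[:,:,k] is c[k] times the rank-1 matrix (1, 0) ⊗ (1, -1, 1). So T has rank 1 (it is nonzero).

Yes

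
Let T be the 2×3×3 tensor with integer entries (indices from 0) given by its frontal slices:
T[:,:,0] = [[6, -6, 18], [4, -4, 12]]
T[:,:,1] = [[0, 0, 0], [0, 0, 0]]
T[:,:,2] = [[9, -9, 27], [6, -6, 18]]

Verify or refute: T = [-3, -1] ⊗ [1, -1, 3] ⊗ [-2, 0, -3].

No

Reconstruct entry (1,0,0) from the claimed factors: Σₗ aₗ[1]bₗ[0]cₗ[0] = (-1)·(1)·(-2) = 2, but T[1,0,0] = 4. The claim is false.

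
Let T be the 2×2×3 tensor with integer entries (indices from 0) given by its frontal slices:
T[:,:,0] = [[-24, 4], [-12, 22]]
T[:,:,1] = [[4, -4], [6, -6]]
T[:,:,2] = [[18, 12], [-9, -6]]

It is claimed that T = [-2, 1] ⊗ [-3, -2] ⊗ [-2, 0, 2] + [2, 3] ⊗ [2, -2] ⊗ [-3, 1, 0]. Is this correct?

No

Reconstruct entry (0,0,2) from the claimed factors: Σₗ aₗ[0]bₗ[0]cₗ[2] = (-2)·(-3)·(2) + (2)·(2)·(0) = 12, but T[0,0,2] = 18. The claim is false.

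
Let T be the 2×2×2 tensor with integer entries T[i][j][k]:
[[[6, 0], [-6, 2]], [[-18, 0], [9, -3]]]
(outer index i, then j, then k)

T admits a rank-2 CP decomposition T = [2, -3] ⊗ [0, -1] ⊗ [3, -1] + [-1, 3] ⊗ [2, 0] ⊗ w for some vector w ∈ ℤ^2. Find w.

Subtract the known terms from T to get the rank-1 residual R = [-1, 3] ⊗ [2, 0] ⊗ w, so R[i,j,k] = a[i]·b[j]·w[k]. Pick indices with nonzero a[0]·b[0] = (-1)·(2) = -2. Only the fibre through (0,0,·) is needed: R[0,0,:] = T[0,0,:] − Σₗ aₗ[0]bₗ[0]cₗ = [6, 0] − (2)·(0)·[3, -1] = [6, 0]. Then w[k] = R[0,0,k] / -2 for each k, giving w = [6, 0] / -2 = [-3, 0].

w = [-3, 0]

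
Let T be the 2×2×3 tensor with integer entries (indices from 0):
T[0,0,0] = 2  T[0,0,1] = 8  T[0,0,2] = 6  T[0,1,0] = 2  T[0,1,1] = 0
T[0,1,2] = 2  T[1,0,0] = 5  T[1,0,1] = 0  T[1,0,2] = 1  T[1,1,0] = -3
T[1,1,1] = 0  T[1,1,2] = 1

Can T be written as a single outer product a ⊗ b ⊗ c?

No

The mode-3 unfolding of T (rows indexed by k, columns by (i,j) = (0,0), (0,1), (1,0), (1,1)) is [[2, 2, 5, -3], [8, 0, 0, 0], [6, 2, 1, 1]].
There the 3×3 minor on rows k ∈ {0, 1, 2}, columns (i,j) ∈ {(0,0), (0,1), (1,0)} is det [[2, 2, 5], [8, 0, 0], [6, 2, 1]] = 64 ≠ 0, so this unfolding has rank ≥ 3; CP rank is at least every unfolding rank, so rank(T) ≥ 3.
In particular rank(T) ≥ 3 > 1, so T is not rank-1.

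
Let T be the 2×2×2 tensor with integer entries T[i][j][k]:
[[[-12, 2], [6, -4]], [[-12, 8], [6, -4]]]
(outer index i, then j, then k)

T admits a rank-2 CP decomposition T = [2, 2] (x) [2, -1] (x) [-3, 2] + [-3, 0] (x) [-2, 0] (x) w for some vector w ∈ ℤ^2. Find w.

w = [0, -1]

Subtract the known terms from T to get the rank-1 residual R = [-3, 0] (x) [-2, 0] (x) w, so R[i,j,k] = a[i]·b[j]·w[k]. Pick indices with nonzero a[0]·b[0] = (-3)·(-2) = 6. Only the fibre through (0,0,·) is needed: R[0,0,:] = T[0,0,:] − Σₗ aₗ[0]bₗ[0]cₗ = [-12, 2] − (2)·(2)·[-3, 2] = [0, -6]. Then w[k] = R[0,0,k] / 6 for each k, giving w = [0, -6] / 6 = [0, -1].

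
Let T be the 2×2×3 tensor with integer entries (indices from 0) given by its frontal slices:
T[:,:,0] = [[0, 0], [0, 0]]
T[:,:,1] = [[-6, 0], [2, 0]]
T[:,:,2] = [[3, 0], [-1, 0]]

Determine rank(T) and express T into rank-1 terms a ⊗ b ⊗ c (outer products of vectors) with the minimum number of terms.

Lower bound: T ≠ 0 (e.g. T[0,0,1] = -6), so rank(T) ≥ 1.
Upper bound: if T = a ⊗ b ⊗ c then every fibre of T is a multiple of the corresponding factor, so read the factors off the fibres through the nonzero entry T[0,0,1] = -6.
The mode-1 fibre T[:,0,1] = [-6, 2] gives a = (3, -1) (primitive direction); the mode-2 fibre T[0,:,1] = [-6, 0] gives b = (1, 0); then c[k] = T[0,0,k] / (a[0]·b[0]) = [0, -6, 3] / 3 = (0, -2, 1).
Expanding (3, -1) ⊗ (1, 0) ⊗ (0, -2, 1) reproduces all 12 entries of T, so T = (3, -1) ⊗ (1, 0) ⊗ (0, -2, 1) and rank(T) ≤ 1.
These bounds meet, so rank(T) = 1.

rank(T) = 1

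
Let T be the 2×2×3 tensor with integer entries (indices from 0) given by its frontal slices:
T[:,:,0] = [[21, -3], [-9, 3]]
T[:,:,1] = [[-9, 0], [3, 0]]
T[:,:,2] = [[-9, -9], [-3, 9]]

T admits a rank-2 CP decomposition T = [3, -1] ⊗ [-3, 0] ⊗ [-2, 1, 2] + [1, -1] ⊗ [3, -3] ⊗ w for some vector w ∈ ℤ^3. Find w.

w = [1, 0, 3]

Subtract the known terms from T to get the rank-1 residual R = [1, -1] ⊗ [3, -3] ⊗ w, so R[i,j,k] = a[i]·b[j]·w[k]. Pick indices with nonzero a[0]·b[0] = (1)·(3) = 3. Only the fibre through (0,0,·) is needed: R[0,0,:] = T[0,0,:] − Σₗ aₗ[0]bₗ[0]cₗ = [21, -9, -9] − (3)·(-3)·[-2, 1, 2] = [3, 0, 9]. Then w[k] = R[0,0,k] / 3 for each k, giving w = [3, 0, 9] / 3 = [1, 0, 3].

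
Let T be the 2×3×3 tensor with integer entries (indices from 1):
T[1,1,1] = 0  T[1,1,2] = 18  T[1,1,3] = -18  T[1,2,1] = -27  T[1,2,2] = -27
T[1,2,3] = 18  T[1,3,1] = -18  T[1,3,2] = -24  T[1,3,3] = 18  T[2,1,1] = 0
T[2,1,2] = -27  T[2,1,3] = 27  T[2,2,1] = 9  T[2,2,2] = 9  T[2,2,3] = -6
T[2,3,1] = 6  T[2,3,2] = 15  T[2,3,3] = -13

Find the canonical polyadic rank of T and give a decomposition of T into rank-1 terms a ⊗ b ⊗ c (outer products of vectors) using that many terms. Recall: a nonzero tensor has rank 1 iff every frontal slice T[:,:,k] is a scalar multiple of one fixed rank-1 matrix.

rank(T) = 2

Lower bound: the mode-3 unfolding of T (rows indexed by k, columns by (i,j) = (1,1), (1,2), (1,3), (2,1), (2,2), (2,3)) is [[0, -27, -18, 0, 9, 6], [18, -27, -24, -27, 9, 15], [-18, 18, 18, 27, -6, -13]].
There the 2×2 minor on rows k ∈ {1, 2}, columns (i,j) ∈ {(1,1), (1,2)} is det [[0, -27], [18, -27]] = 486 ≠ 0, so this unfolding has rank ≥ 2; CP rank is at least every unfolding rank, so rank(T) ≥ 2. (Unfolding ranks only ever bound the CP rank from below — rank(T) can be strictly larger than all of them — so the matching upper bound has to come from an explicit 2-term decomposition.)
Upper bound — finding two terms. Write S_k = T[:,:,k] for the frontal slices: S₁ = [[0, -27, -18], [0, 9, 6]], S₂ = [[18, -27, -24], [-27, 9, 15]], S₃ = [[-18, 18, 18], [27, -6, -13]].
If T = a₁ ⊗ b₁ ⊗ c₁ + a₂ ⊗ b₂ ⊗ c₂ then each S_k = c₁[k]·a₁b₁ᵀ + c₂[k]·a₂b₂ᵀ. S₁ and S₂ are linearly independent, so a₁b₁ᵀ and a₂b₂ᵀ must span the same plane of matrices: they are the rank-1 matrices of the form x·S₁ + y·S₂.
The 2×2 minor of x·S₁ + y·S₂ on rows {1,2}, columns {1,2} is −567·xy − 567·y² = (-567)·(y)(x + y), vanishing at (x:y) = (1:0) and (1:-1).
M₁ = S₁ = [[0, -27, -18], [0, 9, 6]] = (-3)·[3, -1][0, 3, 2]ᵀ and M₂ = S₁ − S₂ = [[-18, 0, 6], [27, 0, -9]] = (-3)·[2, -3][3, 0, -1]ᵀ, so take a₁ = [3, -1], b₁ = [0, 3, 2], a₂ = [2, -3], b₂ = [3, 0, -1].
Each slice is an integer combination of E₁ = a₁b₁ᵀ and E₂ = a₂b₂ᵀ: S₁ = −3·E₁, S₂ = −3·E₁ + 3·E₂, S₃ = 2·E₁ − 3·E₂; reading off coefficients, c₁ = [-3, -3, 2] and c₂ = [0, 3, -3].
Hence T = [3, -1] ⊗ [0, 3, 2] ⊗ [-3, -3, 2] + [2, -3] ⊗ [3, 0, -1] ⊗ [0, 3, -3], so rank(T) ≤ 2.
These bounds meet, so rank(T) = 2.
Check entry T[1,1,1] = 0: (3)·(0)·(-3) + (2)·(3)·(0) = 0.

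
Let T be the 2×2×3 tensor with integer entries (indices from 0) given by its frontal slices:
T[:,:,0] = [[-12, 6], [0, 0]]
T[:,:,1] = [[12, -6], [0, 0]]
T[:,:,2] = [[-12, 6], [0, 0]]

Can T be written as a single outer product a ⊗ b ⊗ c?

Yes

If T = a ⊗ b ⊗ c then every fibre of T is a multiple of the corresponding factor, so read the factors off the fibres through the nonzero entry T[0,0,0] = -12.
The mode-1 fibre T[:,0,0] = [-12, 0] gives a = [1, 0] (primitive direction); the mode-2 fibre T[0,:,0] = [-12, 6] gives b = [2, -1]; then c[k] = T[0,0,k] / (a[0]·b[0]) = [-12, 12, -12] / 2 = [-6, 6, -6].
Expanding [1, 0] ⊗ [2, -1] ⊗ [-6, 6, -6] reproduces all 12 entries of T, so T = [1, 0] ⊗ [2, -1] ⊗ [-6, 6, -6] and rank(T) ≤ 1.
Equivalently every frontal slice T[:,:,k] is c[k] times the rank-1 matrix [1, 0] ⊗ [2, -1]. So T has rank 1 (it is nonzero).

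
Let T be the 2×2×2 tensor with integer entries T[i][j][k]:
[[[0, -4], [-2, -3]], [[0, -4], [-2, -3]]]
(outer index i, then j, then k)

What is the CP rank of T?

2

Lower bound: the mode-3 unfolding of T (rows indexed by k, columns by (i,j) = (0,0), (0,1), (1,0), (1,1)) is [[0, -2, 0, -2], [-4, -3, -4, -3]].
There the 2×2 minor on rows k ∈ {0, 1}, columns (i,j) ∈ {(0,0), (0,1)} is det [[0, -2], [-4, -3]] = -8 ≠ 0, so this unfolding has rank ≥ 2; CP rank is at least every unfolding rank, so rank(T) ≥ 2. (Flattening ranks never certify an upper bound on CP rank; for that we must actually write T with 2 rank-1 terms.)
Upper bound — finding two terms. Every mode-1 slice of T is a multiple of one matrix: T[i,:,:] = a[i]·M with a = [1, 1] and M = [[0, -4], [-2, -3]] (rows indexed by j, columns by k). So it suffices to write M as a sum of two rank-1 matrices.
Splitting M by its rows (j = 0, 1), M = [1, 0][0, -4]ᵀ + [0, 1][-2, -3]ᵀ.
Hence T = [1, 1] ⊗ [1, 0] ⊗ [0, -4] + [1, 1] ⊗ [0, 1] ⊗ [-2, -3], so rank(T) ≤ 2.
These bounds meet, so rank(T) = 2.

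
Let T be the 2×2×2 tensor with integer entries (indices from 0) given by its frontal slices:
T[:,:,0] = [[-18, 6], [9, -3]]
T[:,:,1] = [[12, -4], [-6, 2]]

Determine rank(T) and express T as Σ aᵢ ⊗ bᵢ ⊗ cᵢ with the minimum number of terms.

rank(T) = 1

Lower bound: T ≠ 0 (e.g. T[0,0,0] = -18), so rank(T) ≥ 1.
Upper bound: the mode-1 fibre T[:,0,0] = [-18, 9] gives a = (2, -1) (primitive direction); the mode-2 fibre T[0,:,0] = [-18, 6] gives b = (3, -1); then c[k] = T[0,0,k] / (a[0]·b[0]) = [-18, 12] / 6 = (-3, 2).
Expanding (2, -1) ⊗ (3, -1) ⊗ (-3, 2) reproduces all 8 entries of T, so T = (2, -1) ⊗ (3, -1) ⊗ (-3, 2) and rank(T) ≤ 1.
These bounds meet, so rank(T) = 1.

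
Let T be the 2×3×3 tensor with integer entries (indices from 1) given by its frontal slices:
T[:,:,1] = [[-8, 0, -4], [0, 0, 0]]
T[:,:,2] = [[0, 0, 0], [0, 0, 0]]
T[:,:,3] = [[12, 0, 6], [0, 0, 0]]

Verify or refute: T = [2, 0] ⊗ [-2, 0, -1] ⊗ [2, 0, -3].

Yes

Reconstruct entrywise from the claimed factors. For example, T[1,3,3] = 6 and Σₗ aₗ[1]bₗ[3]cₗ[3] = (2)·(-1)·(-3) = 6; checking all 18 entries, every one matches. The claim holds.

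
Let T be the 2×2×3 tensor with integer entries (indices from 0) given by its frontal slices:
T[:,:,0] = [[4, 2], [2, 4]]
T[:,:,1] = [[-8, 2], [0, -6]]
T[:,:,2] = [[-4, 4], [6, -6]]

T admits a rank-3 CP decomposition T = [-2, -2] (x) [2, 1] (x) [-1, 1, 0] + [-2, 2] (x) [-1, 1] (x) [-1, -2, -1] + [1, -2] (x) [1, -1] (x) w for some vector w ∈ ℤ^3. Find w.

Subtract the known terms from T to get the rank-1 residual R = [1, -2] (x) [1, -1] (x) w, so R[i,j,k] = a[i]·b[j]·w[k]. Pick indices with nonzero a[0]·b[0] = (1)·(1) = 1. Only the fibre through (0,0,·) is needed: R[0,0,:] = T[0,0,:] − Σₗ aₗ[0]bₗ[0]cₗ = [4, -8, -4] − (-2)·(2)·[-1, 1, 0] − (-2)·(-1)·[-1, -2, -1] = [2, 0, -2]. Then w[k] = R[0,0,k] / 1 for each k, giving w = [2, 0, -2] / 1 = [2, 0, -2].

w = [2, 0, -2]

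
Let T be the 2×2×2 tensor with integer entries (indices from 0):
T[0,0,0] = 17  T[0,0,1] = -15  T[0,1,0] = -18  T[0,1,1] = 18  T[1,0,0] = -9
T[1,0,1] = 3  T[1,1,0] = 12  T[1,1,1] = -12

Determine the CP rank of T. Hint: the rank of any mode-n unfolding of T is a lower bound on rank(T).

Lower bound: the mode-2 unfolding of T (rows indexed by j, columns by (i,k) = (0,0), (0,1), (1,0), (1,1)) is [[17, -15, -9, 3], [-18, 18, 12, -12]].
There the 2×2 minor on rows j ∈ {0, 1}, columns (i,k) ∈ {(0,0), (0,1)} is det [[17, -15], [-18, 18]] = 36 ≠ 0, so this unfolding has rank ≥ 2; CP rank is at least every unfolding rank, so rank(T) ≥ 2. (This is only a lower bound: in general the CP rank may exceed every unfolding rank, so we still need to exhibit 2 rank-1 terms summing to T.)
Upper bound — finding two terms. Write S_k = T[:,:,k] for the frontal slices: S₀ = [[17, -18], [-9, 12]], S₁ = [[-15, 18], [3, -12]].
If T = a₁ ⊗ b₁ ⊗ c₁ + a₂ ⊗ b₂ ⊗ c₂ then each S_k = c₁[k]·a₁b₁ᵀ + c₂[k]·a₂b₂ᵀ. S₀ and S₁ are linearly independent, so a₁b₁ᵀ and a₂b₂ᵀ must span the same plane of matrices: they are the rank-1 matrices of the form x·S₀ + y·S₁.
det(x·S₀ + y·S₁) is 42·x² − 168·xy + 126·y² = 42·(x − 3·y)(x − y), vanishing at (x:y) = (3:1) and (1:1).
M₁ = 3·S₀ + S₁ = [[36, -36], [-24, 24]] = 12·[3, -2][1, -1]ᵀ and M₂ = S₀ + S₁ = [[2, 0], [-6, 0]] = 2·[1, -3][1, 0]ᵀ, so take a₁ = [3, -2], b₁ = [1, -1], a₂ = [1, -3], b₂ = [1, 0].
Each slice is an integer combination of E₁ = a₁b₁ᵀ and E₂ = a₂b₂ᵀ: S₀ = 6·E₁ − E₂, S₁ = −6·E₁ + 3·E₂; reading off coefficients, c₁ = [6, -6] and c₂ = [-1, 3].
Hence T = [3, -2] ⊗ [1, -1] ⊗ [6, -6] + [1, -3] ⊗ [1, 0] ⊗ [-1, 3], so rank(T) ≤ 2.
These bounds meet, so rank(T) = 2.
Check entry T[0,1,0] = -18: (3)·(-1)·(6) + (1)·(0)·(-1) = -18.

2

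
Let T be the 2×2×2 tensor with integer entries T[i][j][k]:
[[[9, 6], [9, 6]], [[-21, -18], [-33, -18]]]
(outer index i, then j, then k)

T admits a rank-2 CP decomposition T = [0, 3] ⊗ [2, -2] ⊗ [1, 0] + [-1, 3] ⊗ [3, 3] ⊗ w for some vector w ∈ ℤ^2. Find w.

Subtract the known terms from T to get the rank-1 residual R = [-1, 3] ⊗ [3, 3] ⊗ w, so R[i,j,k] = a[i]·b[j]·w[k]. Pick indices with nonzero a[0]·b[0] = (-1)·(3) = -3. Only the fibre through (0,0,·) is needed: R[0,0,:] = T[0,0,:] − Σₗ aₗ[0]bₗ[0]cₗ = [9, 6] − (0)·(2)·[1, 0] = [9, 6]. Then w[k] = R[0,0,k] / -3 for each k, giving w = [9, 6] / -3 = [-3, -2].

w = [-3, -2]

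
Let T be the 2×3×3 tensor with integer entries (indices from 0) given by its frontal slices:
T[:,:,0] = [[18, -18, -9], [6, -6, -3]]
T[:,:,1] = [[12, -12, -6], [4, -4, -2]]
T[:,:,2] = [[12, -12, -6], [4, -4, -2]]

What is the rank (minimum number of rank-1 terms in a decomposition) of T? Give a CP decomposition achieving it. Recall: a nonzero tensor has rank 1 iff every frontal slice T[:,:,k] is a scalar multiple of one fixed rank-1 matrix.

Lower bound: T ≠ 0 (e.g. T[0,0,0] = 18), so rank(T) ≥ 1.
Upper bound: if T = a (x) b (x) c then every fibre of T is a multiple of the corresponding factor, so read the factors off the fibres through the nonzero entry T[0,0,0] = 18.
The mode-1 fibre T[:,0,0] = [18, 6] gives a = [3, 1] (primitive direction); the mode-2 fibre T[0,:,0] = [18, -18, -9] gives b = [2, -2, -1]; then c[k] = T[0,0,k] / (a[0]·b[0]) = [18, 12, 12] / 6 = [3, 2, 2].
Expanding [3, 1] (x) [2, -2, -1] (x) [3, 2, 2] reproduces all 18 entries of T, so T = [3, 1] (x) [2, -2, -1] (x) [3, 2, 2] and rank(T) ≤ 1.
These bounds meet, so rank(T) = 1.

rank(T) = 1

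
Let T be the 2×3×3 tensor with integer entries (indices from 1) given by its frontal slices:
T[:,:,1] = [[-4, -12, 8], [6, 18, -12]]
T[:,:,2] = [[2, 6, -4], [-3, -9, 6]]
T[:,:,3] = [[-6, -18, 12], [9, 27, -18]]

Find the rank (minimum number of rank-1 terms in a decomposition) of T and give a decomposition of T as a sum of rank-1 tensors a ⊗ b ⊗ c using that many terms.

Lower bound: T ≠ 0 (e.g. T[1,1,1] = -4), so rank(T) ≥ 1.
Upper bound: if T = a ⊗ b ⊗ c then every fibre of T is a multiple of the corresponding factor, so read the factors off the fibres through the nonzero entry T[1,1,1] = -4.
The mode-1 fibre T[:,1,1] = [-4, 6] gives a = [2, -3] (primitive direction); the mode-2 fibre T[1,:,1] = [-4, -12, 8] gives b = [1, 3, -2]; then c[k] = T[1,1,k] / (a[1]·b[1]) = [-4, 2, -6] / 2 = [-2, 1, -3].
Expanding [2, -3] ⊗ [1, 3, -2] ⊗ [-2, 1, -3] reproduces all 18 entries of T, so T = [2, -3] ⊗ [1, 3, -2] ⊗ [-2, 1, -3] and rank(T) ≤ 1.
These bounds meet, so rank(T) = 1.
Check entry T[1,2,3] = -18: (2)·(3)·(-3) = -18.

rank(T) = 1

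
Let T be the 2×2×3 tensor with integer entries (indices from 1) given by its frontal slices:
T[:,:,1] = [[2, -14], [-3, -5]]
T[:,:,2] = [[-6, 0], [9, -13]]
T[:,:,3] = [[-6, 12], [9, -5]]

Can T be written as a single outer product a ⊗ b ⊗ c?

The mode-1 unfolding of T (rows indexed by i, columns by (j,k) = (1,1), (1,2), (1,3), (2,1), (2,2), (2,3)) is [[2, -6, -6, -14, 0, 12], [-3, 9, 9, -5, -13, -5]].
There the 2×2 minor on rows i ∈ {1, 2}, columns (j,k) ∈ {(1,1), (2,1)} is det [[2, -14], [-3, -5]] = -52 ≠ 0, so this unfolding has rank ≥ 2; CP rank is at least every unfolding rank, so rank(T) ≥ 2.
In particular rank(T) ≥ 2 > 1, so T is not rank-1.

No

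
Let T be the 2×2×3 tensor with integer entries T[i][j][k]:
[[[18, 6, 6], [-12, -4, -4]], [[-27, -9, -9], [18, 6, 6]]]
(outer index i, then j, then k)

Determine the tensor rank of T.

1

Lower bound: T ≠ 0 (e.g. T[0,0,0] = 18), so rank(T) ≥ 1.
Upper bound: if T = a (x) b (x) c then every fibre of T is a multiple of the corresponding factor, so read the factors off the fibres through the nonzero entry T[0,0,0] = 18.
The mode-1 fibre T[:,0,0] = [18, -27] gives a = [2, -3] (primitive direction); the mode-2 fibre T[0,:,0] = [18, -12] gives b = [3, -2]; then c[k] = T[0,0,k] / (a[0]·b[0]) = [18, 6, 6] / 6 = [3, 1, 1].
Expanding [2, -3] (x) [3, -2] (x) [3, 1, 1] reproduces all 12 entries of T, so T = [2, -3] (x) [3, -2] (x) [3, 1, 1] and rank(T) ≤ 1.
These bounds meet, so rank(T) = 1.
Check entry T[1,0,0] = -27: (-3)·(3)·(3) = -27.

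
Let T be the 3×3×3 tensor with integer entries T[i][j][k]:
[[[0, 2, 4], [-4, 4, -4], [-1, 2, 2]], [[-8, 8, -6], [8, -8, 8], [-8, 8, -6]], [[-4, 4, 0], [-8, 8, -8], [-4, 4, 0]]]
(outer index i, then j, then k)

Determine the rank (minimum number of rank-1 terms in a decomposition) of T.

3

Lower bound: the mode-3 unfolding of T (rows indexed by k, columns by (i,j) = (0,0), (0,1), (0,2), (1,0), (1,1), (1,2), (2,0), (2,1), (2,2)) is [[0, -4, -1, -8, 8, -8, -4, -8, -4], [2, 4, 2, 8, -8, 8, 4, 8, 4], [4, -4, 2, -6, 8, -6, 0, -8, 0]].
There the 3×3 minor on rows k ∈ {0, 1, 2}, columns (i,j) ∈ {(0,0), (0,1), (0,2)} is det [[0, -4, -1], [2, 4, 2], [4, -4, 2]] = 8 ≠ 0, so this unfolding has rank ≥ 3; CP rank is at least every unfolding rank, so rank(T) ≥ 3. (This is only a lower bound: in general the CP rank may exceed every unfolding rank, so we still need to exhibit 3 rank-1 terms summing to T.)
Upper bound: T is a sum of 3 rank-1 terms, T = (1, -2, 2) ⊗ (1, -2, 1) ⊗ (2, -2, 2) + (1, 0, 0) ⊗ (2, 0, 1) ⊗ (1, 0, 2) + (1, 1, 2) ⊗ (1, 0, 1) ⊗ (-4, 4, -2) (one valid choice — decompositions are not unique — normalised so each a, b is primitive with positive first nonzero entry; check it by expanding all entries), so rank(T) ≤ 3.
These bounds meet, so rank(T) = 3.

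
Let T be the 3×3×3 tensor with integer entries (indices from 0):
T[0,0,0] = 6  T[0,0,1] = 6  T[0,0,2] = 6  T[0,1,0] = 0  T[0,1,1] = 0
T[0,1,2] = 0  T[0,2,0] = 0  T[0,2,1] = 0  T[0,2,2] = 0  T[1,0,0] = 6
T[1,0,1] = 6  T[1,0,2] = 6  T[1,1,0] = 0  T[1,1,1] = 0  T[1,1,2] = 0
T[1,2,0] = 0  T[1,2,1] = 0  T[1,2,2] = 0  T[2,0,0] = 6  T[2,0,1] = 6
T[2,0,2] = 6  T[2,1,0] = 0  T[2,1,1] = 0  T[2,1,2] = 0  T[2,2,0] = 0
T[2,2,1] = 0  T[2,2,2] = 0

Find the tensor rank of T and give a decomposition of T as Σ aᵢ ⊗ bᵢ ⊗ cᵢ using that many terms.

rank(T) = 1

Lower bound: T ≠ 0 (e.g. T[0,0,0] = 6), so rank(T) ≥ 1.
Upper bound: if T = a ⊗ b ⊗ c then every fibre of T is a multiple of the corresponding factor, so read the factors off the fibres through the nonzero entry T[0,0,0] = 6.
The mode-1 fibre T[:,0,0] = [6, 6, 6] gives a = [1, 1, 1] (primitive direction); the mode-2 fibre T[0,:,0] = [6, 0, 0] gives b = [1, 0, 0]; then c[k] = T[0,0,k] / (a[0]·b[0]) = [6, 6, 6] / 1 = [6, 6, 6].
Expanding [1, 1, 1] ⊗ [1, 0, 0] ⊗ [6, 6, 6] reproduces all 27 entries of T, so T = [1, 1, 1] ⊗ [1, 0, 0] ⊗ [6, 6, 6] and rank(T) ≤ 1.
These bounds meet, so rank(T) = 1.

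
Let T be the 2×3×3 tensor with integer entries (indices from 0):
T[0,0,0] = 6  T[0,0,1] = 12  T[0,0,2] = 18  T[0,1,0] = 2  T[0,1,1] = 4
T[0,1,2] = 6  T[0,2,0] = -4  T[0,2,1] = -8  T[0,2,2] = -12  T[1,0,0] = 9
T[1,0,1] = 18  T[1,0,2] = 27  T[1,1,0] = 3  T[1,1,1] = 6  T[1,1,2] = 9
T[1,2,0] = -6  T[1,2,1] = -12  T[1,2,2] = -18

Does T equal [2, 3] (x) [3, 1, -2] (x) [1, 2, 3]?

Yes

Reconstruct entrywise from the claimed factors. For example, T[1,1,0] = 3 and Σₗ aₗ[1]bₗ[1]cₗ[0] = (3)·(1)·(1) = 3; checking all 18 entries, every one matches. The claim holds.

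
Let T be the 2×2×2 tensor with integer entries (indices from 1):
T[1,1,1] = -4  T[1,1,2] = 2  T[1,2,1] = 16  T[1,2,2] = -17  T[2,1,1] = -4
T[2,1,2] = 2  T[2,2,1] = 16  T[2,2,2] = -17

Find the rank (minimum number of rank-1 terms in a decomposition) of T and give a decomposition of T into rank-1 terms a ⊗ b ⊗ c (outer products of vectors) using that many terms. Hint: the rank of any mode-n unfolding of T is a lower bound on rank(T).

Lower bound: the mode-3 unfolding of T (rows indexed by k, columns by (i,j) = (1,1), (1,2), (2,1), (2,2)) is [[-4, 16, -4, 16], [2, -17, 2, -17]].
There the 2×2 minor on rows k ∈ {1, 2}, columns (i,j) ∈ {(1,1), (1,2)} is det [[-4, 16], [2, -17]] = 36 ≠ 0, so this unfolding has rank ≥ 2; CP rank is at least every unfolding rank, so rank(T) ≥ 2. (This is only a lower bound: in general the CP rank may exceed every unfolding rank, so we still need to exhibit 2 rank-1 terms summing to T.)
Upper bound — finding two terms. Every mode-1 slice of T is a multiple of one matrix: T[i,:,:] = a[i]·M with a = [1, 1] and M = [[-4, 2], [16, -17]] (rows indexed by j, columns by k). So it suffices to write M as a sum of two rank-1 matrices.
Splitting M by its rows (j = 1, 2), M = [1, 0][-4, 2]ᵀ + [0, 1][16, -17]ᵀ.
Hence T = [1, 1] ⊗ [1, 0] ⊗ [-4, 2] + [1, 1] ⊗ [0, 1] ⊗ [16, -17], so rank(T) ≤ 2.
These bounds meet, so rank(T) = 2.

rank(T) = 2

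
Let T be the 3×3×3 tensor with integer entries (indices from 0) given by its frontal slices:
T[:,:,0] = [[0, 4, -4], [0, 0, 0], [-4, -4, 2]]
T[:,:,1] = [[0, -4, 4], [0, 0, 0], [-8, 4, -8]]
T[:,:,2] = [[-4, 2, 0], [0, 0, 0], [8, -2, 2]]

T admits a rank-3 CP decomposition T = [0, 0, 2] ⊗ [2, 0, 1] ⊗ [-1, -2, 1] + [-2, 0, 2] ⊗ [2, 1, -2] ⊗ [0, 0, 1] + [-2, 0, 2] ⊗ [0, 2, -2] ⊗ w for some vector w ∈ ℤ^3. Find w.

w = [-1, 1, -1]

Subtract the known terms from T to get the rank-1 residual R = [-2, 0, 2] ⊗ [0, 2, -2] ⊗ w, so R[i,j,k] = a[i]·b[j]·w[k]. Pick indices with nonzero a[0]·b[1] = (-2)·(2) = -4. Only the fibre through (0,1,·) is needed: R[0,1,:] = T[0,1,:] − Σₗ aₗ[0]bₗ[1]cₗ = [4, -4, 2] − (0)·(0)·[-1, -2, 1] − (-2)·(1)·[0, 0, 1] = [4, -4, 4]. Then w[k] = R[0,1,k] / -4 for each k, giving w = [4, -4, 4] / -4 = [-1, 1, -1].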